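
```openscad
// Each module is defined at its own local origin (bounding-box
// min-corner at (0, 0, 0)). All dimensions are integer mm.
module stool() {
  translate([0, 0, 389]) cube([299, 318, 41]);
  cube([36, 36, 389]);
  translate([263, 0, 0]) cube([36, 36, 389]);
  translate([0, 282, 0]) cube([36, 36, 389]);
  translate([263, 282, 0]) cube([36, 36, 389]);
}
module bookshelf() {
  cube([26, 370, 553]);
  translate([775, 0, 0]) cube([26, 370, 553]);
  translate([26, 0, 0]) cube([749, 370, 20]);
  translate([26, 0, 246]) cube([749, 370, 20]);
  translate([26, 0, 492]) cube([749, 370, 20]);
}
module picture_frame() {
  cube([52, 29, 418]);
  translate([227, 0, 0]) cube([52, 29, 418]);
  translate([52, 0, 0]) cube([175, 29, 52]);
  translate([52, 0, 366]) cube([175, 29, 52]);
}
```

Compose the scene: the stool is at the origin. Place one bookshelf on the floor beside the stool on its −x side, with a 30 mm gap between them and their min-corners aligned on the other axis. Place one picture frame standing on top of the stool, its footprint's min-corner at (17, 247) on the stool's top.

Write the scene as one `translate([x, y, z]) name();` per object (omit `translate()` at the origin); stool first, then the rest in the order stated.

stool();
translate([-831, 0, 0]) bookshelf();
translate([17, 247, 430]) picture_frame();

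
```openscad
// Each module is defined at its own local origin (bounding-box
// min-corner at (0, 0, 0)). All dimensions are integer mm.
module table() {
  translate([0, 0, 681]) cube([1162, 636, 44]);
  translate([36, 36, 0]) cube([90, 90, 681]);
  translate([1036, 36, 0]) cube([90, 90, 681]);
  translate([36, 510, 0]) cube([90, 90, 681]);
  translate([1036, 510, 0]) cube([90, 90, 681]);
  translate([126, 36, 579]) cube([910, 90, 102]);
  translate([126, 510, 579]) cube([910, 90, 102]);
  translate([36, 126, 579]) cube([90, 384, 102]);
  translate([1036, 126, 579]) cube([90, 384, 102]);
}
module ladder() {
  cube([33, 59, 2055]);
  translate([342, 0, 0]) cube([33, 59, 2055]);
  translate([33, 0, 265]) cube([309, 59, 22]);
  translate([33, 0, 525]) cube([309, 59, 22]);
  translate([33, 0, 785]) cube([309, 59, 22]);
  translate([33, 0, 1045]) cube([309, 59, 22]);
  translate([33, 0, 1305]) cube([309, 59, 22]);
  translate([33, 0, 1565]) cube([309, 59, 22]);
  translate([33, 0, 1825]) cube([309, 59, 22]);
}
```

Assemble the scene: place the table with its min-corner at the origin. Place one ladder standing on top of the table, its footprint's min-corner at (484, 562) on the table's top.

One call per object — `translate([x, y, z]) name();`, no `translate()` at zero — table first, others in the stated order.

table();
translate([484, 562, 725]) ladder();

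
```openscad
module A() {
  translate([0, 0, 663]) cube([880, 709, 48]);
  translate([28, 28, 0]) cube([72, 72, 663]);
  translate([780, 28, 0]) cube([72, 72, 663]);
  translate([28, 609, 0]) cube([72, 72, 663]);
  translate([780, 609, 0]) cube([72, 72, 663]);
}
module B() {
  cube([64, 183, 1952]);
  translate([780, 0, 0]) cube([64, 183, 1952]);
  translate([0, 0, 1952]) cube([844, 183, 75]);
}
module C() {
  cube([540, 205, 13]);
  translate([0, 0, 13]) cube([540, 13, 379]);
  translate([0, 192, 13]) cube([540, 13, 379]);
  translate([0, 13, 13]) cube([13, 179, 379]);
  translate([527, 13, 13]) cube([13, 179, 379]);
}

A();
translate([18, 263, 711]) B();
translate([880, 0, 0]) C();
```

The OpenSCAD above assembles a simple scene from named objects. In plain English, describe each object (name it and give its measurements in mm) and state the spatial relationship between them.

A is a table with a 880×709 mm rectangular top, 48 mm thick, top surface at z = 711 mm, supported by four 72×72 mm square legs, each inset 28 mm from the nearest pair of top edges, running from the floor.

B is a rectangular door frame: two vertical jambs of 64×183 mm section, 1952 mm tall, with a clear opening 716 mm wide between their inner faces. A header 75 mm tall and 183 mm deep lies on top of the jambs and spans the full outside width.

C is an open-topped rectangular box: outside dimensions 540×205×392 mm, with a uniform wall and base thickness of 13 mm. The base is a full 540×205 slab on the floor; four walls sit on top of the base. The front and back walls (the −y and +y sides) span the full width; the two side walls fit between them.

The door frame is on top of the table, centred. The open box is against the table's +x side, with their −y faces flush.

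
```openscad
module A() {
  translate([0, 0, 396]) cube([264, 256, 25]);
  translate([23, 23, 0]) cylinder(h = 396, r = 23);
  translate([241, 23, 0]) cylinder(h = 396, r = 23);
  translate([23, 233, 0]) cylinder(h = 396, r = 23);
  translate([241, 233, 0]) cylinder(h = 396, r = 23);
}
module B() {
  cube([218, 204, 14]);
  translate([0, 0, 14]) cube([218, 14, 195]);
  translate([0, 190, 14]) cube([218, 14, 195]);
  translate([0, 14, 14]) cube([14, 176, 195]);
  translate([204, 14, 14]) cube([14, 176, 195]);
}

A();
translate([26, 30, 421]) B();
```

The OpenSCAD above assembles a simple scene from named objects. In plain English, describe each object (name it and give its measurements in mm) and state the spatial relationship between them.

A is a four-legged stool. The seat is 264×256 mm, 25 mm thick, top at z = 421 mm. It stands on four round legs, each 46 mm in diameter, from z = 0 to the seat underside, each leg's axis is inset half a diameter from the nearest pair of seat edges (so the leg's bounding box is flush with the corner).

B is an open storage box with external size 218×204×209 mm and wall thickness 14 mm (the base is also 14 mm thick). The base covers the whole footprint; the four walls stand on the base, with the y-facing walls full-width and the x-facing walls fitting between their inner faces.

The open box is on top of the stool.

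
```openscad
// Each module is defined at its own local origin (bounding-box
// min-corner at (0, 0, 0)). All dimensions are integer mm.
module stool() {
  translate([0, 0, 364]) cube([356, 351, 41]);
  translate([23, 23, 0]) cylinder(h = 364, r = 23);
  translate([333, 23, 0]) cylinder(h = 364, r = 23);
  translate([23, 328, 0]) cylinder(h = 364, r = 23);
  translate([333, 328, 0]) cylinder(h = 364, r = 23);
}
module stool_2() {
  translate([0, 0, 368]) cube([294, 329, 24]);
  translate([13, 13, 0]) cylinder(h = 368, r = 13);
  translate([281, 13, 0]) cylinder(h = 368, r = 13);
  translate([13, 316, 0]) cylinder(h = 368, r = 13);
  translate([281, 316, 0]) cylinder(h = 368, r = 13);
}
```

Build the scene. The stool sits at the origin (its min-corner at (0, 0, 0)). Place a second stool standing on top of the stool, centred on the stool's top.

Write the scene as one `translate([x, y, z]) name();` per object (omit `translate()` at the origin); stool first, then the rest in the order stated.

stool();
translate([31, 11, 405]) stool_2();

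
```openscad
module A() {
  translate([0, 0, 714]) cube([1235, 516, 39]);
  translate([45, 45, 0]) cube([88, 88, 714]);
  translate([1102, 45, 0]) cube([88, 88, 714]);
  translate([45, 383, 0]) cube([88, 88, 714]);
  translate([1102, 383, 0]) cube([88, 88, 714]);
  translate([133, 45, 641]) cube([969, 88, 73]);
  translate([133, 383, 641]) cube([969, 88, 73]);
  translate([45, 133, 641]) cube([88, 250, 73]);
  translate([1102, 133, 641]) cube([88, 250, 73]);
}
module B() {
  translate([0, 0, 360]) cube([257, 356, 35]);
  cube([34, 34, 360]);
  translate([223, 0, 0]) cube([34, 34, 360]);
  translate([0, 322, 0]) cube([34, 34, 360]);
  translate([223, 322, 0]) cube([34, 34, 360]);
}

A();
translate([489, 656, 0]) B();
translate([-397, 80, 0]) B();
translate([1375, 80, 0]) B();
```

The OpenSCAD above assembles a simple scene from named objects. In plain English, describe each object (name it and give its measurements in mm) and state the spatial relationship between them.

A is a table: top 1235 mm (x) × 516 mm (y), 39 mm thick, upper face at z = 753 mm, on four 88×88 mm square legs, each inset 45 mm from the nearest pair of top edges, running from z = 0 to the bottom of the top. Four apron rails, 88 mm thick and 73 mm tall, run between adjacent legs with their top edges flush with the underside of the top and their outer faces flush with the legs' outer faces.

B is a simple wooden stool: a rectangular seat 257 mm (x) by 356 mm (y), 35 mm thick, top face at z = 395 mm, on four square legs, each 34×34 mm in cross-section. The legs rest on z = 0, each flush with a corner of the seat.

Three stools sit around the table at the +y, −x, +x sides.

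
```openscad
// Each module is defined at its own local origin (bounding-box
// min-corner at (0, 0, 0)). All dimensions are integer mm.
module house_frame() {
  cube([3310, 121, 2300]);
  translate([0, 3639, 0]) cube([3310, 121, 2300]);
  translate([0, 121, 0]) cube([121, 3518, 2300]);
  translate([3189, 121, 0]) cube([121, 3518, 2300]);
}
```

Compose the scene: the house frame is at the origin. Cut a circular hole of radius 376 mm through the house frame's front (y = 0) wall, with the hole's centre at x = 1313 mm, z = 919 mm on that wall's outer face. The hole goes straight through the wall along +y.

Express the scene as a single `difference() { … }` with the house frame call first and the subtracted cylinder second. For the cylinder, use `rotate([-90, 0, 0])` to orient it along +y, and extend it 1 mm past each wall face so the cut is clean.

difference() {
  house_frame();
  translate([1313, -1, 919]) rotate([-90, 0, 0]) cylinder(h = 123, r = 376);
}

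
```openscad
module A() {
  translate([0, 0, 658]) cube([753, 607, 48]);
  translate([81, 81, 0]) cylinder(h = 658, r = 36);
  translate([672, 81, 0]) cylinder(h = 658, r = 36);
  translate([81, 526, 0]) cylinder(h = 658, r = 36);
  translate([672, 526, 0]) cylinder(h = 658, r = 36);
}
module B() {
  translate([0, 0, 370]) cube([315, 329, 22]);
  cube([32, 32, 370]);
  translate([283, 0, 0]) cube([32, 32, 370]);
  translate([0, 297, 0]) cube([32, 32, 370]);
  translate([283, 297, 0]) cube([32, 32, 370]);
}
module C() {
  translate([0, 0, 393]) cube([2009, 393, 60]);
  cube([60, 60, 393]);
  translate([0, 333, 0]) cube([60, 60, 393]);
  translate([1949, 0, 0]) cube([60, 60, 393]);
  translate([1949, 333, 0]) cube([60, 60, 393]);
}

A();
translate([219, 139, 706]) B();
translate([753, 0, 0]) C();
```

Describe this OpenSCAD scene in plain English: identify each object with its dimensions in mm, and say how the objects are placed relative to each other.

A is a table with a 753×607 mm rectangular top, 48 mm thick, top surface at z = 706 mm, supported by four round legs of 72 mm diameter, each leg's bounding box inset 45 mm from the nearest pair of top edges, running from the floor.

B is a simple wooden stool: a rectangular seat 315 mm (x) by 329 mm (y), 22 mm thick, top face at z = 392 mm, on four square legs, each 32×32 mm in cross-section. The legs rest on z = 0, each flush with a corner of the seat.

C is a long wooden bench with a 2009 mm (x) × 393 mm (y) seat, 60 mm thick, its top surface 453 mm above the floor. Four 60 mm square legs at the seat corners, flush with the edges, run from z = 0 to the seat underside.

The stool is on top of the table, centred. The bench is against the table's +x side, with their −y faces flush.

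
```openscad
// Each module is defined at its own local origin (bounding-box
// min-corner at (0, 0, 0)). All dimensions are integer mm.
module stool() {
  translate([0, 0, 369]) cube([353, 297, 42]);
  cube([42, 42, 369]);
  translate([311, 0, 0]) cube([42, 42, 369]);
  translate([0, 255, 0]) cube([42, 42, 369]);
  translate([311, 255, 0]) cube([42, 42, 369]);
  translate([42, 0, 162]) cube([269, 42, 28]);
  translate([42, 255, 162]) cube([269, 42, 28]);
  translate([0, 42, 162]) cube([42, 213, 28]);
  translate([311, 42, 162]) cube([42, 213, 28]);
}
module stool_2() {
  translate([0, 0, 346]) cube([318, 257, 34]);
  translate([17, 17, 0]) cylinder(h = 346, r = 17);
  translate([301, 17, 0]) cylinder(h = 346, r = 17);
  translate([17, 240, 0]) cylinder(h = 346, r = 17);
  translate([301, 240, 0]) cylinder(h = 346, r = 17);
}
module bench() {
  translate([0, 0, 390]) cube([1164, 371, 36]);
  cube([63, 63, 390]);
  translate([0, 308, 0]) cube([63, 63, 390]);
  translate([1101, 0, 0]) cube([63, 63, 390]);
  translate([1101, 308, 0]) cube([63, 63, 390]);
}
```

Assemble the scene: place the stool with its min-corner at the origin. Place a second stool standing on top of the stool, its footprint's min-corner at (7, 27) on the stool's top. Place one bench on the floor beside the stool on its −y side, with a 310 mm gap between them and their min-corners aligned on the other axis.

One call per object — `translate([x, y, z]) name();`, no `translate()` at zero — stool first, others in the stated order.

stool();
translate([7, 27, 411]) stool_2();
translate([0, -681, 0]) bench();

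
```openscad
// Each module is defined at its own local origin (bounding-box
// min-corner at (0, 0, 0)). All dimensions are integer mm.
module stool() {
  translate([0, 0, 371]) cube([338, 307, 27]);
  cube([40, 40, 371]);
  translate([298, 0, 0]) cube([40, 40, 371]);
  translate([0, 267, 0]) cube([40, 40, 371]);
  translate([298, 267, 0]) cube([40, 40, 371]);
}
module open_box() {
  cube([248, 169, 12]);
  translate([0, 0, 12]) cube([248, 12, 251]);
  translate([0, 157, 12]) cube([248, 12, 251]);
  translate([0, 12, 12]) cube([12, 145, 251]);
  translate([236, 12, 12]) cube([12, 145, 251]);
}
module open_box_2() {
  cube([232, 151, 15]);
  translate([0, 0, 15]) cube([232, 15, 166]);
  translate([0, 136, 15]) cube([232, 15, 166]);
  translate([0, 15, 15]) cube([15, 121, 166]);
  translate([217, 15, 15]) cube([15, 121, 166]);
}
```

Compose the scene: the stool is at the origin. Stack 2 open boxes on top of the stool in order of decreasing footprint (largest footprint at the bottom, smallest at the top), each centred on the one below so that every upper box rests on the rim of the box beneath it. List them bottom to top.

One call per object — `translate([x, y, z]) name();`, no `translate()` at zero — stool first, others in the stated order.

stool();
translate([45, 69, 398]) open_box();
translate([53, 78, 661]) open_box_2();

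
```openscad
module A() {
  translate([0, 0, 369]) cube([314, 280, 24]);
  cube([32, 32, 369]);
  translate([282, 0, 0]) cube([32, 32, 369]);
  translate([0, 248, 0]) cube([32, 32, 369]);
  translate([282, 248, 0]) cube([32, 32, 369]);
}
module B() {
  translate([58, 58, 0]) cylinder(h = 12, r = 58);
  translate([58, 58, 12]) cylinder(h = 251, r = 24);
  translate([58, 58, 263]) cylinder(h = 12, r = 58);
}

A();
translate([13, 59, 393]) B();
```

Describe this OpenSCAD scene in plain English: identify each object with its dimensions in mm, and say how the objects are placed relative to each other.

A is a four-legged stool. The seat is 314×280 mm, 24 mm thick, top at z = 393 mm. It stands on four square legs, each 32×32 mm in cross-section, from z = 0 to the seat underside, each flush with a corner of the seat.

B is a spool: two coaxial disc flanges of radius 58 mm and thickness 12 mm, joined by a core cylinder of radius 24 mm and height 251 mm. The lower flange rests on z = 0 and the three cylinders share a vertical axis.

The spool is on top of the stool.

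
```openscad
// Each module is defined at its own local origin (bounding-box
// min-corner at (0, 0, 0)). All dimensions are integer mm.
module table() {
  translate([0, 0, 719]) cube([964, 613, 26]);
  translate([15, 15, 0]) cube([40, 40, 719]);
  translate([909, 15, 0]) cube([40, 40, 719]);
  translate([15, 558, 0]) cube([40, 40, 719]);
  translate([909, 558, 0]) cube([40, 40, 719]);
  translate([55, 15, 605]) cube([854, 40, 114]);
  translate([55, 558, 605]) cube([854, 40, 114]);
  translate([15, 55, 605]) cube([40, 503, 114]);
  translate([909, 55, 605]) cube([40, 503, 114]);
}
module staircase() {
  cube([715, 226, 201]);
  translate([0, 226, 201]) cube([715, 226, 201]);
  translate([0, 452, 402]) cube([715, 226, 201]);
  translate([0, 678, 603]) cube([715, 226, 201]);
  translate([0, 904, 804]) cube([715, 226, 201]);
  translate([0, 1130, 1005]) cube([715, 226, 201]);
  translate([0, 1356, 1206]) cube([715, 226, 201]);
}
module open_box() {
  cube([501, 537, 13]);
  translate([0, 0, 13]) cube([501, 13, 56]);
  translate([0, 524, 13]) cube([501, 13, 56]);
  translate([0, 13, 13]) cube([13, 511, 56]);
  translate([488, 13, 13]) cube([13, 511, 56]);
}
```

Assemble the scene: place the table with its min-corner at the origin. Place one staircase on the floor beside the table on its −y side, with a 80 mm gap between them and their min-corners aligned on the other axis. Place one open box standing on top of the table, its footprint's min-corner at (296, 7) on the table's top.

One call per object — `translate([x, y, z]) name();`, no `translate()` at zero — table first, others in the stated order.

table();
translate([0, -1662, 0]) staircase();
translate([296, 7, 745]) open_box();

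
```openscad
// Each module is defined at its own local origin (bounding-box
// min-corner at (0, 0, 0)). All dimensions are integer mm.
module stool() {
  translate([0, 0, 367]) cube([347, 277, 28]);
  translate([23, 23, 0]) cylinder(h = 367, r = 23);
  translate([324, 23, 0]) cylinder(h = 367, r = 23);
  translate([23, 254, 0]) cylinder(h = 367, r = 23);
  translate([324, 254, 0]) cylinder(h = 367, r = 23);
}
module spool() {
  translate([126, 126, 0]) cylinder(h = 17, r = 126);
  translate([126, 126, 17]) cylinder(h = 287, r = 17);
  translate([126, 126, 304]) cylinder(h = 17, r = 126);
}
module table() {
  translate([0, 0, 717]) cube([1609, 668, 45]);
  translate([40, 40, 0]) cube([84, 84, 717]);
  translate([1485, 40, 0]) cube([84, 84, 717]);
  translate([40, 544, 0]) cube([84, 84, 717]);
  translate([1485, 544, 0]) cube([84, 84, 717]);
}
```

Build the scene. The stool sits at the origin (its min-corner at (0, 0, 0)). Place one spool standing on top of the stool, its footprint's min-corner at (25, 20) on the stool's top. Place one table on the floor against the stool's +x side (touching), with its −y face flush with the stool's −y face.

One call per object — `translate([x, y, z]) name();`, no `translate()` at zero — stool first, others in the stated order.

stool();
translate([25, 20, 395]) spool();
translate([347, 0, 0]) table();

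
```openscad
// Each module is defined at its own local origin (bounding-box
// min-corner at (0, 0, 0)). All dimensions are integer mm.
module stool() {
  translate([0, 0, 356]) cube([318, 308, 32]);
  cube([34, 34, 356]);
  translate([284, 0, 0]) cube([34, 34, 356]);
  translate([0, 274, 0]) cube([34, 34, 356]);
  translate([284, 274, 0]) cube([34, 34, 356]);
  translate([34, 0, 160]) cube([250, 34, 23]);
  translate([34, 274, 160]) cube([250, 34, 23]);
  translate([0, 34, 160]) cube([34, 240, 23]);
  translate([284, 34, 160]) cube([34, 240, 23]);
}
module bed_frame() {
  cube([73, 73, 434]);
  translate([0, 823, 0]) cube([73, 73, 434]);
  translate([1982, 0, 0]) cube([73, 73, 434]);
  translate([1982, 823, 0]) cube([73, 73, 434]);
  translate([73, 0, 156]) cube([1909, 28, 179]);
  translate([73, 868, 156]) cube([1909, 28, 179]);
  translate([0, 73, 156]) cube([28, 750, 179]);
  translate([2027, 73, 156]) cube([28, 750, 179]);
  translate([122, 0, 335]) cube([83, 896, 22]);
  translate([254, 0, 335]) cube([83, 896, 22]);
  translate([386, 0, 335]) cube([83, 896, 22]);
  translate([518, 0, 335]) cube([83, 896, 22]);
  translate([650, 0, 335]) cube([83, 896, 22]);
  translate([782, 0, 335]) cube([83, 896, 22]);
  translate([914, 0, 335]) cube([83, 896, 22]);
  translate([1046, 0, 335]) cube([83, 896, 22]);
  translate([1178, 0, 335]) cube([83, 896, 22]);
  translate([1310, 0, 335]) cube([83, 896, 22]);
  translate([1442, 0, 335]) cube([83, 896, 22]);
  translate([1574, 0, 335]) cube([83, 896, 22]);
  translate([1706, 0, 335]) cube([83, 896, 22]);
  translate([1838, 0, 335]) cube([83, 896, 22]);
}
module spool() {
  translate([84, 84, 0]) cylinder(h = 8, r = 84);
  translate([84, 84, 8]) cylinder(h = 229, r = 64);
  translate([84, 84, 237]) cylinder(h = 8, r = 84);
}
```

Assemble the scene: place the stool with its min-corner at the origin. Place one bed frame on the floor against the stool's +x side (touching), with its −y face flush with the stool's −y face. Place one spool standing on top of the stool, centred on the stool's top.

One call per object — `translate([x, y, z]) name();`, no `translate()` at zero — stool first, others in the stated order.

stool();
translate([318, 0, 0]) bed_frame();
translate([75, 70, 388]) spool();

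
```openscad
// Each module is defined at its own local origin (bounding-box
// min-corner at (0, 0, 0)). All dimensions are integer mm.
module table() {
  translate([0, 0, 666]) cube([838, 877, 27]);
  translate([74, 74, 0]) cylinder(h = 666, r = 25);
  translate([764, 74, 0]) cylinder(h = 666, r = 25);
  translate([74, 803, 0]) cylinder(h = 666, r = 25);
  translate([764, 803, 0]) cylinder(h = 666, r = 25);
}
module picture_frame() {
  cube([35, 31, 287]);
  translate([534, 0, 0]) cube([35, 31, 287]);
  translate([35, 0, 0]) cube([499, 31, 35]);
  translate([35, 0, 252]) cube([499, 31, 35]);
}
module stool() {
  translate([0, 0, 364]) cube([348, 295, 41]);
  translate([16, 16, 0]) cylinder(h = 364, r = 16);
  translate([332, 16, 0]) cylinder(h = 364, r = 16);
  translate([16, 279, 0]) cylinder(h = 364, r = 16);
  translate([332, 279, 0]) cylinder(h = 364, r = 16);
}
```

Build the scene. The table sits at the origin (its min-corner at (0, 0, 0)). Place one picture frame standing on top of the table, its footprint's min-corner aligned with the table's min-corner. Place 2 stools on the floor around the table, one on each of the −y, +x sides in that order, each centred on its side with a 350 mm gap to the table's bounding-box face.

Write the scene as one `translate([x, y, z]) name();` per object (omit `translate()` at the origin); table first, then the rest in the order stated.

table();
translate([0, 0, 693]) picture_frame();
translate([245, -645, 0]) stool();
translate([1188, 291, 0]) stool();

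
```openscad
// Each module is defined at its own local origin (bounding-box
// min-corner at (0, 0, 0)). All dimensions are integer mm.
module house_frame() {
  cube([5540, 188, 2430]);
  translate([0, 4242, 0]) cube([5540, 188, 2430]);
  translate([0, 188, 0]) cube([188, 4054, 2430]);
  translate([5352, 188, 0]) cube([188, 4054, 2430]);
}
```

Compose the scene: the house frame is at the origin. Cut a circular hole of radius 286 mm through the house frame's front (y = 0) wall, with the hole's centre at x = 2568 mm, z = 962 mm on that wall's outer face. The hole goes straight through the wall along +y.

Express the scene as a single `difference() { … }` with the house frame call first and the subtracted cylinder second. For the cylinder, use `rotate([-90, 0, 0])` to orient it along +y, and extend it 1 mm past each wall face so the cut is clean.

difference() {
  house_frame();
  translate([2568, -1, 962]) rotate([-90, 0, 0]) cylinder(h = 190, r = 286);
}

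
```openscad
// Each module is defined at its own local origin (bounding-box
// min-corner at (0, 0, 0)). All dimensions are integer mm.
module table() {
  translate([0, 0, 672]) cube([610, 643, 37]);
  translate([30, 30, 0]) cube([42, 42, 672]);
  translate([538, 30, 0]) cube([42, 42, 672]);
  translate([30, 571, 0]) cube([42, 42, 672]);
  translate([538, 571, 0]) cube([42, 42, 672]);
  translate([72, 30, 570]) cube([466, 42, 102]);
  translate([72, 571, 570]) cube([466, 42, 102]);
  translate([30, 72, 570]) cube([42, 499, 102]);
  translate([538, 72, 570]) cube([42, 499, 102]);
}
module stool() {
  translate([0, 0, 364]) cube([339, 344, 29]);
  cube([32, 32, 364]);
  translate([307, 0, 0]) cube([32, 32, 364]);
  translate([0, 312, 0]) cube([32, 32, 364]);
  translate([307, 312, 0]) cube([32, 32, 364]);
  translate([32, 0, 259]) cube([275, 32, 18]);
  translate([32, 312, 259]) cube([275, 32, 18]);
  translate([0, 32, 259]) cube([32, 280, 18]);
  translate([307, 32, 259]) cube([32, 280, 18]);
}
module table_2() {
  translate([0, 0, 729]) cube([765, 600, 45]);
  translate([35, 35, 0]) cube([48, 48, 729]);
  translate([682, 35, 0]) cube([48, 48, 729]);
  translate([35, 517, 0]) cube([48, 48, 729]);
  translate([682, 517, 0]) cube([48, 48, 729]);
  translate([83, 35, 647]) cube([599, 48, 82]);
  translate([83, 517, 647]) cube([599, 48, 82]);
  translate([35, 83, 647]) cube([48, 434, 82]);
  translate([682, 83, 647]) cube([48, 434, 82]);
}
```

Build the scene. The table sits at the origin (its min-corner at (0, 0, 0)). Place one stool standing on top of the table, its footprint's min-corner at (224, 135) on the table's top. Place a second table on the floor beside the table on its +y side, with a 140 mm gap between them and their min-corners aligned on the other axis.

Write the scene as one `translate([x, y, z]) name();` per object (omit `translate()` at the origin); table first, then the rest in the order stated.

table();
translate([224, 135, 709]) stool();
translate([0, 783, 0]) table_2();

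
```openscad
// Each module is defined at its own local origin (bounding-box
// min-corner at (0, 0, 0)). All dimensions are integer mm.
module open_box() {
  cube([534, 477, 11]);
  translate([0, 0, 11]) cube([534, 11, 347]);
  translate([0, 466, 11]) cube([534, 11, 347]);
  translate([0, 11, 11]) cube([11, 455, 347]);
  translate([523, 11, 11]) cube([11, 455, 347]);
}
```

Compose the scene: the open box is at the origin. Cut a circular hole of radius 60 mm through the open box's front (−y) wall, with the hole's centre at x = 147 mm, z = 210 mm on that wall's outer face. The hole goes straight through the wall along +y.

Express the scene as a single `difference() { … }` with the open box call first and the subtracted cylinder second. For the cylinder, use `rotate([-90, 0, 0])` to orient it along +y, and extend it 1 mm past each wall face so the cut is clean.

difference() {
  open_box();
  translate([147, -1, 210]) rotate([-90, 0, 0]) cylinder(h = 13, r = 60);
}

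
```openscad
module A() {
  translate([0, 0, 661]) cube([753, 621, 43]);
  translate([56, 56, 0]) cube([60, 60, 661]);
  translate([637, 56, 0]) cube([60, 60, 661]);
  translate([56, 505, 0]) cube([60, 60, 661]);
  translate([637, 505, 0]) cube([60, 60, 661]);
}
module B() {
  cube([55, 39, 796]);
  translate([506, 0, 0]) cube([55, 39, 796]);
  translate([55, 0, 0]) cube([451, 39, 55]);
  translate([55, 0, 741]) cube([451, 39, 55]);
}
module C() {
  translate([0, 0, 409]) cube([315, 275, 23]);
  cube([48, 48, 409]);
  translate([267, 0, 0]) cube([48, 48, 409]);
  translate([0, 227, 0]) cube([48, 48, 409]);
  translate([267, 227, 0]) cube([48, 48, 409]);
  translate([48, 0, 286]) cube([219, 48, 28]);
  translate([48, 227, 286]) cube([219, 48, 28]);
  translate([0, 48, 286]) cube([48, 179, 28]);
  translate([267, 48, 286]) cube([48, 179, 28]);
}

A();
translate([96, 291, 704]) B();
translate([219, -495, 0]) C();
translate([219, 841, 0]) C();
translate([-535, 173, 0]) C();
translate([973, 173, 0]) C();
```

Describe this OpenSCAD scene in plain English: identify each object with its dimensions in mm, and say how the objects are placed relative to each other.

A is a table with a 753×621 mm rectangular top, 43 mm thick, top surface at z = 704 mm, supported by four 60×60 mm square legs, each inset 56 mm from the nearest pair of top edges, running from the floor.

B is a rectangular picture frame lying in the x–z plane (depth along y). The opening is 451 mm wide (x) by 686 mm tall (z), surrounded by a border 55 mm wide on all four sides. The frame is 39 mm deep and is made of two full-height vertical stiles with two horizontal rails fitted between them.

C is a four-legged stool. The seat is 315×275 mm, 23 mm thick, top at z = 432 mm. It stands on four square legs, each 48×48 mm in cross-section, from z = 0 to the seat underside, each flush with a corner of the seat. Four stretchers, 48 mm wide and 28 mm tall, connect adjacent legs with their undersides at z = 286 mm, each running between the inner faces of the legs it joins and aligned with the legs' outer faces on the other axis.

The picture frame is on top of the table, centred. Four stools sit around the table at the −y, +y, −x, +x sides.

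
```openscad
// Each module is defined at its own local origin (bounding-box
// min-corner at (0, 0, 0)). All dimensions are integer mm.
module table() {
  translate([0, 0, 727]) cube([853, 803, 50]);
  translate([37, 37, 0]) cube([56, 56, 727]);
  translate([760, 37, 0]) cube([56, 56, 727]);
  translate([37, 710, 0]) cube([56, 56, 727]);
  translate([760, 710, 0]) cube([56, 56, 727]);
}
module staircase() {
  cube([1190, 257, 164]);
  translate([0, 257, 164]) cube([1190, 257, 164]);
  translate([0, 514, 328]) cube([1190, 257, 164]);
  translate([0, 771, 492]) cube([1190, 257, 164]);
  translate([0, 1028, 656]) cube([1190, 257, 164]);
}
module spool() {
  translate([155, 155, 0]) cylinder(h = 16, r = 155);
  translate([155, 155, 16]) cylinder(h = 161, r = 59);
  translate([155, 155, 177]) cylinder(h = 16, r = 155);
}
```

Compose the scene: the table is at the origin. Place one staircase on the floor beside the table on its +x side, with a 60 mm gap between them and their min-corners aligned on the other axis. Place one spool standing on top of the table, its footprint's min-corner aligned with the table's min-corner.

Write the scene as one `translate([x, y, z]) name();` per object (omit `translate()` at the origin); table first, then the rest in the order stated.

table();
translate([913, 0, 0]) staircase();
translate([0, 0, 777]) spool();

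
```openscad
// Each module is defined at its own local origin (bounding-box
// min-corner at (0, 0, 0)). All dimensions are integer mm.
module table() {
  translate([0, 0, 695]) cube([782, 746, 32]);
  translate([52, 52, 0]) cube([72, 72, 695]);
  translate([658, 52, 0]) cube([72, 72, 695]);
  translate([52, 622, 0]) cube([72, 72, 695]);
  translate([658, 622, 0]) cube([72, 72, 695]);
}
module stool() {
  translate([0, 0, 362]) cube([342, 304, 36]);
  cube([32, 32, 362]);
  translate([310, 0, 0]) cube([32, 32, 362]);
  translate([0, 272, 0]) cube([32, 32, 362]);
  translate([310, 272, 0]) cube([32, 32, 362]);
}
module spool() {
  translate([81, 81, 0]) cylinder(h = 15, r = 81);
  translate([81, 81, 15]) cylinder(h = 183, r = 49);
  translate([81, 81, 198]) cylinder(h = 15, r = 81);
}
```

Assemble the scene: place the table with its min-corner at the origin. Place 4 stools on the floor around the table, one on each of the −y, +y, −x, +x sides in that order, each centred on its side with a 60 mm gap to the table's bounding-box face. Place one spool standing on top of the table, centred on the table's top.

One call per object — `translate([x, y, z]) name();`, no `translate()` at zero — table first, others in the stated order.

table();
translate([220, -364, 0]) stool();
translate([220, 806, 0]) stool();
translate([-402, 221, 0]) stool();
translate([842, 221, 0]) stool();
translate([310, 292, 727]) spool();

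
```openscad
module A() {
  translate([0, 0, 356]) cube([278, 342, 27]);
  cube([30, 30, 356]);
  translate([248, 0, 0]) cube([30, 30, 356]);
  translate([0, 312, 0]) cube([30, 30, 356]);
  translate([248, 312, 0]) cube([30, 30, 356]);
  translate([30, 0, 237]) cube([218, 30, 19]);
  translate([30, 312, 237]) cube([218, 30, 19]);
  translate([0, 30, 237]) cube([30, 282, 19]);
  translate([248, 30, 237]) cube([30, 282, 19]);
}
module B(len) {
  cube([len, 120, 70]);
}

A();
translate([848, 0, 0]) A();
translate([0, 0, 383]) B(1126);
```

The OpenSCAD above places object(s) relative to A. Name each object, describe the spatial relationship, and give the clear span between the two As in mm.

Second stool starts at x = 848; first ends at x = 278; clear span = 848 − 278 = 570 mm.

A is a stool. B is a beam. A beam spans the tops of two stools. The clear span between the two stools is 570 mm.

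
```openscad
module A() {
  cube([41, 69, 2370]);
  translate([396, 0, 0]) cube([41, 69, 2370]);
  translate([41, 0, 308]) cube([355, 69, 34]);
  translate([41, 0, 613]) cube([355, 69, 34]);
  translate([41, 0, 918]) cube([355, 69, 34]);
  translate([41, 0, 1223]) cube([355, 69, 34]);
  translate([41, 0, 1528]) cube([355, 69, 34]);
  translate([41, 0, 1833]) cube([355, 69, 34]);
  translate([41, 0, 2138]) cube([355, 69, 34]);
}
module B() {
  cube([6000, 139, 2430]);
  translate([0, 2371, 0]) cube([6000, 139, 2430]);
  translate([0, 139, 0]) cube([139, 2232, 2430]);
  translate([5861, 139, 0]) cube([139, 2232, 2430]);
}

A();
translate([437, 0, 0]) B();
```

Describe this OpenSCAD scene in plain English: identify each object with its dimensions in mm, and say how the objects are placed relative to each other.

A is a wooden ladder with two side rails of 41×69 mm section and 2370 mm height, set 437 mm apart overall. Between them run 7 rectangular rungs (69 mm deep, 34 mm thick), front faces flush with the rails' −y face. The bottom of the first rung is 308 mm above the floor and each subsequent rung is 305 mm higher than the one below.

B is a box-shaped house frame (walls only): outside footprint 6000×2510 mm, wall height 2430 mm, wall thickness 139 mm. The two y-facing walls run the full x-width; the two x-facing walls fit between the inner faces of the y-facing walls.

The house frame is against the ladder's +x side, with their −y faces flush.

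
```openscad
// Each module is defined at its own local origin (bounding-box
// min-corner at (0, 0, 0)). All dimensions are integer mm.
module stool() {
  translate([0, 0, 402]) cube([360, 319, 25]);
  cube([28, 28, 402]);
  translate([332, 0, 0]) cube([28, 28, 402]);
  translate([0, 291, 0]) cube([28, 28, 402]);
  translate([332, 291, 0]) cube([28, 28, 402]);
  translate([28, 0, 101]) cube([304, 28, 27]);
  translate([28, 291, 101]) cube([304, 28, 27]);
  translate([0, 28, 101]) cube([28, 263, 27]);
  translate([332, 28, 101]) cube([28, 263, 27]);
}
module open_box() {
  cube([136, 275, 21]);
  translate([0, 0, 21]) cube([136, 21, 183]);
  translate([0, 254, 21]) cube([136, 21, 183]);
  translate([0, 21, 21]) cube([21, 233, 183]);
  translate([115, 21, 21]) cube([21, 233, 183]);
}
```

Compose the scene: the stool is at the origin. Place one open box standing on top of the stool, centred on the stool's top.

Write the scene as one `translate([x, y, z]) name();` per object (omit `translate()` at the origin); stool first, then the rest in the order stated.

stool();
translate([112, 22, 427]) open_box();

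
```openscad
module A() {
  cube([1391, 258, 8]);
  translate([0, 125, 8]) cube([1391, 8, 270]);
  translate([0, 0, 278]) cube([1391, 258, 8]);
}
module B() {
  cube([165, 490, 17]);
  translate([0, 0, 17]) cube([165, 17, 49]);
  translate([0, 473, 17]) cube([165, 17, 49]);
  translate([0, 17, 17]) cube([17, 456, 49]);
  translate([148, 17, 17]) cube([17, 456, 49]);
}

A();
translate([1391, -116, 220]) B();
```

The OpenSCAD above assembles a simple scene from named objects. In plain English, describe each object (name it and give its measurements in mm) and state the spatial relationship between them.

A is an I-beam lying along x, 1391 mm long. Overall section height 286 mm. Two flanges 258 mm wide (y) and 8 mm thick, one on the floor and one at the top; a web 8 mm thick runs between them, centred on the flange width.

B is an open-topped rectangular box: outside dimensions 165×490×66 mm, with a uniform wall and base thickness of 17 mm. The base is a full 165×490 slab on the floor; four walls sit on top of the base. The front and back walls (the −y and +y sides) span the full width; the two side walls fit between them.

The open box is beside the I-beam with their tops flush at z = 286.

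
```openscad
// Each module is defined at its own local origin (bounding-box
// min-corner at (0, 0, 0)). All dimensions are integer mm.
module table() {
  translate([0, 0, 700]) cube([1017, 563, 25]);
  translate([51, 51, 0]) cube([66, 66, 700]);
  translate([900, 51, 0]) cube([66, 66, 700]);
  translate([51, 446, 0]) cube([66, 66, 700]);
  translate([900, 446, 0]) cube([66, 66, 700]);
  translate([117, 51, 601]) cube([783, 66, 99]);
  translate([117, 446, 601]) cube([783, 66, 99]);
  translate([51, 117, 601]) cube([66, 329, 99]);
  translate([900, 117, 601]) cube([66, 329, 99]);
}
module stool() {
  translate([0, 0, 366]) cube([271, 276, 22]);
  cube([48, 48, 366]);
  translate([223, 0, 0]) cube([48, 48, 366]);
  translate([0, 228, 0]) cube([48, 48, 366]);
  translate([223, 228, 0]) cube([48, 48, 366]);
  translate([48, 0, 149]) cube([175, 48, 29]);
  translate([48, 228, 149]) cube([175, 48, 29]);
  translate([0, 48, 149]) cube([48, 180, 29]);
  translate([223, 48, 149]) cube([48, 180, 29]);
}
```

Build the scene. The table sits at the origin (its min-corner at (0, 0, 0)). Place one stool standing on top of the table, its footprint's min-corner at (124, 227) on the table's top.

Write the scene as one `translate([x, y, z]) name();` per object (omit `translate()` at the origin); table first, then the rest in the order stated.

table();
translate([124, 227, 725]) stool();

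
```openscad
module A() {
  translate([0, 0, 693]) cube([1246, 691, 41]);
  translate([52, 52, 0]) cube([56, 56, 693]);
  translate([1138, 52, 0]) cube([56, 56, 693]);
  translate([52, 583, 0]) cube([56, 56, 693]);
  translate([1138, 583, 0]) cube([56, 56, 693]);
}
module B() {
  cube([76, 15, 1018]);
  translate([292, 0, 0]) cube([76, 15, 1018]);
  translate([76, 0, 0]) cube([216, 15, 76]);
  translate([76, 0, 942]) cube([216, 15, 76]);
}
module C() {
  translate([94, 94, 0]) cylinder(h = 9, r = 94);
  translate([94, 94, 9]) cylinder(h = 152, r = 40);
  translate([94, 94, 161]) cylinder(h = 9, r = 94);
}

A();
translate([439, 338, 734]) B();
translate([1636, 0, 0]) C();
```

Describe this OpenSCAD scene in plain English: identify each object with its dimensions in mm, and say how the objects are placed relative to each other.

A is a table: top 1246 mm (x) × 691 mm (y), 41 mm thick, upper face at z = 734 mm, on four 56×56 mm square legs, each inset 52 mm from the nearest pair of top edges, running from z = 0 to the bottom of the top.

B is a rectangular picture frame lying in the x–z plane (depth along y). The opening is 216 mm wide (x) by 866 mm tall (z), surrounded by a border 76 mm wide on all four sides. The frame is 15 mm deep and is made of two full-height vertical stiles with two horizontal rails fitted between them.

C is a spool: two coaxial disc flanges of radius 94 mm and thickness 9 mm, joined by a core cylinder of radius 40 mm and height 152 mm. The lower flange rests on z = 0 and the three cylinders share a vertical axis.

The picture frame is on top of the table, centred. The spool is on the floor beside the table on its +x side.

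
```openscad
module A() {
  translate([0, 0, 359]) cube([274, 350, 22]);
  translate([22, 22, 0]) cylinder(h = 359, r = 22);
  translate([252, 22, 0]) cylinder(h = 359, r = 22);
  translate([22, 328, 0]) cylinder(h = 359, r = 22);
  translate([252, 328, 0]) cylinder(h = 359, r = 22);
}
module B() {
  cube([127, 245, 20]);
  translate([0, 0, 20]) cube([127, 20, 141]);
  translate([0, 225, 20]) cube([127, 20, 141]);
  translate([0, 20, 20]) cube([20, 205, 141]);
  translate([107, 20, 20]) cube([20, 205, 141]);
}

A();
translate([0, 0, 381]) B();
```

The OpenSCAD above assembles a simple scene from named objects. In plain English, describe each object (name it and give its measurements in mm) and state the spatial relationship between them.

A is a four-legged stool. The seat is 274×350 mm, 22 mm thick, top at z = 381 mm. It stands on four round legs, each 44 mm in diameter, from z = 0 to the seat underside, each leg's axis is inset half a diameter from the nearest pair of seat edges (so the leg's bounding box is flush with the corner).

B is an open storage box with external size 127×245×161 mm and wall thickness 20 mm (the base is also 20 mm thick). The base covers the whole footprint; the four walls stand on the base, with the y-facing walls full-width and the x-facing walls fitting between their inner faces.

The open box is on top of the stool.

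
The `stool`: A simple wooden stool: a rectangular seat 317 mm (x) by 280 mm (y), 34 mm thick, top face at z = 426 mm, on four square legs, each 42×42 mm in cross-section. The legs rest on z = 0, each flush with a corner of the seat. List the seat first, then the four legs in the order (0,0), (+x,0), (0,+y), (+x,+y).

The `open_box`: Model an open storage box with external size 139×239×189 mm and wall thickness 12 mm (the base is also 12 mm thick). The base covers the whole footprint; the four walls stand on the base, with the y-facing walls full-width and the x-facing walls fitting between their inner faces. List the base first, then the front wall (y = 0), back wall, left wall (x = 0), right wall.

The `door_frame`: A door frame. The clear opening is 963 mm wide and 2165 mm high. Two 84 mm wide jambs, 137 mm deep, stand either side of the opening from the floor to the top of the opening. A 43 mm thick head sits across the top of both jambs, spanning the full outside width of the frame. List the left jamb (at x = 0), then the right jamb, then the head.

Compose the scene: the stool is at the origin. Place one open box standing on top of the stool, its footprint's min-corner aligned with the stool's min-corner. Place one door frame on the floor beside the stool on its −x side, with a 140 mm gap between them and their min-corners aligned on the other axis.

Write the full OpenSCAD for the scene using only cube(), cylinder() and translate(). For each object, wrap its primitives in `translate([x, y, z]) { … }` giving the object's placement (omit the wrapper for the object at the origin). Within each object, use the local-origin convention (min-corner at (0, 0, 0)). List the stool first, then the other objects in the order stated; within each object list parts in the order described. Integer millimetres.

translate([0, 0, 392]) cube([317, 280, 34]);
cube([42, 42, 392]);
translate([275, 0, 0]) cube([42, 42, 392]);
translate([0, 238, 0]) cube([42, 42, 392]);
translate([275, 238, 0]) cube([42, 42, 392]);
translate([0, 0, 426]) {
  cube([139, 239, 12]);
  translate([0, 0, 12]) cube([139, 12, 177]);
  translate([0, 227, 12]) cube([139, 12, 177]);
  translate([0, 12, 12]) cube([12, 215, 177]);
  translate([127, 12, 12]) cube([12, 215, 177]);
}
translate([-1271, 0, 0]) {
  cube([84, 137, 2165]);
  translate([1047, 0, 0]) cube([84, 137, 2165]);
  translate([0, 0, 2165]) cube([1131, 137, 43]);
}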